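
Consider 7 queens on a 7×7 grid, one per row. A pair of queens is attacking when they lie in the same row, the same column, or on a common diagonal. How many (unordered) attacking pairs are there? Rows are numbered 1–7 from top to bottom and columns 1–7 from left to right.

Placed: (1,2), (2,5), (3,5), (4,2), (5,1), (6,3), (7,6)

Same column: (1,2)–(4,2) (column 2); (2,5)–(3,5) (column 5).
Same diagonal: (4,2)–(5,1) (|4−5| = |2−1| = 1).
Total attacking pairs: 3.

3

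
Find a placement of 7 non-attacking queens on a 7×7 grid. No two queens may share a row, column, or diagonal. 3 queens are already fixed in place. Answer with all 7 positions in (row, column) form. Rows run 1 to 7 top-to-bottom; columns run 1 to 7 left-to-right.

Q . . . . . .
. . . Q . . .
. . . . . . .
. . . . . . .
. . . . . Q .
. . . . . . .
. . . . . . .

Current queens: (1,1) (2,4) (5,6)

Row 3: attacked by (1,1)→{1,3}; (2,4)→{3,4,5}; (5,6)→{4,6}. Safe: 2, 7. Place at column 7.
Row 4: attacked by (1,1)→{1,4}; (2,4)→{2,4,6}; (3,7)→{6,7}; (5,6)→{5,6,7}. Safe: 3. Place at column 3.
Row 6: attacked by (1,1)→{1,6}; (2,4)→{4}; (3,7)→{4,7}; (4,3)→{1,3,5}; (5,6)→{5,6,7}. Safe: 2. Place at column 2.
Row 7: attacked by (1,1)→{1,7}; (2,4)→{4}; (3,7)→{3,7}; (4,3)→{3,6}; (5,6)→{4,6}; (6,2)→{1,2,3}. Safe: 5. Place at column 5.
Columns [1, 4, 7, 3, 6, 2, 5], r−c [0, -2, -4, 1, -1, 4, 2], r+c [2, 6, 10, 7, 11, 8, 12] are all distinct, so no two queens attack.

(1,1) (2,4) (3,7) (4,3) (5,6) (6,2) (7,5)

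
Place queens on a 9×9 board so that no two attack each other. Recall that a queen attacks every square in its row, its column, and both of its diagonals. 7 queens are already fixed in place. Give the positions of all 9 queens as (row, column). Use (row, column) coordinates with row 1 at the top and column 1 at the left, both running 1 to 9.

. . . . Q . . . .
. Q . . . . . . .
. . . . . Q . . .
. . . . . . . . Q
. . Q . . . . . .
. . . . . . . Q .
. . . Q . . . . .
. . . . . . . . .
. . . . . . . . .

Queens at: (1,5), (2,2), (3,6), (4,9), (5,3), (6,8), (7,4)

(1,5) (2,2) (3,6) (4,9) (5,3) (6,8) (7,4) (8,7) (9,1)

Row 8: attacked by (1,5)→{5}; (2,2)→{2,8}; (3,6)→{1,6}; (4,9)→{5,9}; (5,3)→{3,6}; (6,8)→{6,8}; (7,4)→{3,4,5}. Safe: 7. Place at column 7.
Row 9: attacked by (1,5)→{5}; (2,2)→{2,9}; (3,6)→{6}; (4,9)→{4,9}; (5,3)→{3,7}; (6,8)→{5,8}; (7,4)→{2,4,6}; (8,7)→{6,7,8}. Safe: 1. Place at column 1.
Columns [5, 2, 6, 9, 3, 8, 4, 7, 1], r−c [-4, 0, -3, -5, 2, -2, 3, 1, 8], r+c [6, 4, 9, 13, 8, 14, 11, 15, 10] are all distinct, so no two queens attack.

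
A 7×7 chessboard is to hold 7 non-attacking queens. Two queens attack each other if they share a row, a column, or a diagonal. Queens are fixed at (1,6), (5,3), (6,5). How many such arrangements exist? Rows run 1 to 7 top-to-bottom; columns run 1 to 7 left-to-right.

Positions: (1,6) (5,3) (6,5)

1

Branch on row 2: col 2 → 0; col 4 → 1.
Sum: 0 + 1 = 1.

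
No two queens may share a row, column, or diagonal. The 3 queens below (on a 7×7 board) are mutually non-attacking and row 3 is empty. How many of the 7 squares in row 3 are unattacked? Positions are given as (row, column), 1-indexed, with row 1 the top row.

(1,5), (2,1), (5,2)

(1,5) attacks row 3 at column 5 and diagonals 3, 7.
(2,1) attacks row 3 at column 1 and diagonals 2.
(5,2) attacks row 3 at column 2 and diagonals 4.
Attacked columns: {1, 2, 3, 4, 5, 7}. Safe: {6}.

1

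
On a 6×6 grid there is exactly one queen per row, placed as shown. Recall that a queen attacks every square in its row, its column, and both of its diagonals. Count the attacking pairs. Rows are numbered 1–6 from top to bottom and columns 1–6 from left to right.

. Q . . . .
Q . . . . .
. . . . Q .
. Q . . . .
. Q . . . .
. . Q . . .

Same column: (1,2)–(4,2) (column 2); (1,2)–(5,2) (column 2); (4,2)–(5,2) (column 2).
Same diagonal: (1,2)–(2,1) (|1−2| = |2−1| = 1); (5,2)–(6,3) (|5−6| = |2−3| = 1).
Total attacking pairs: 5.

5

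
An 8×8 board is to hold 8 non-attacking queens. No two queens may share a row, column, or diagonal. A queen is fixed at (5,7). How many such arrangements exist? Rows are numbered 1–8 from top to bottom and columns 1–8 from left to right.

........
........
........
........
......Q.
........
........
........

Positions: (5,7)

8

Branch on row 1: col 1 → 1; col 2 → 0; col 4 → 3; col 5 → 3; col 6 → 0; col 8 → 1.
Sum: 1 + 0 + 3 + 3 + 0 + 1 = 8.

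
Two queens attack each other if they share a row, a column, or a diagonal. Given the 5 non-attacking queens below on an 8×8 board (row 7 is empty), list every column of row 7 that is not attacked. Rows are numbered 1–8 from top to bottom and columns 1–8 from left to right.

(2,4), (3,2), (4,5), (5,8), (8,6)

columns 1, 3

(2,4) attacks row 7 at column 4.
(3,2) attacks row 7 at column 2 and diagonals 6.
(4,5) attacks row 7 at column 5 and diagonals 2, 8.
(5,8) attacks row 7 at column 8 and diagonals 6.
(8,6) attacks row 7 at column 6 and diagonals 5, 7.
Attacked columns: {2, 4, 5, 6, 7, 8}. Safe: {1, 3}.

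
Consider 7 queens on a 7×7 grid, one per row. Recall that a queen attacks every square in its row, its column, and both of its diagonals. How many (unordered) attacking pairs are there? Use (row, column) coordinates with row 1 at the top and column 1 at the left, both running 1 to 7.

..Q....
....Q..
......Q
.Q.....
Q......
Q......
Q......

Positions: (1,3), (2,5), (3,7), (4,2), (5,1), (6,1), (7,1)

5

Same column: (5,1)–(6,1) (column 1); (5,1)–(7,1) (column 1); (6,1)–(7,1) (column 1).
Same diagonal: (2,5)–(6,1) (|2−6| = |5−1| = 4); (4,2)–(5,1) (|4−5| = |2−1| = 1).
Total attacking pairs: 5.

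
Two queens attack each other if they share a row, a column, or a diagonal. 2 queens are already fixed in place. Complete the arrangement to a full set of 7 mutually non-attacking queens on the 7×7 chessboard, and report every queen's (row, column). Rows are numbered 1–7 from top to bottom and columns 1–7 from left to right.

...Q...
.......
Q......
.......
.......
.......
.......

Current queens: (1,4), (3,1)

(1,4) (2,6) (3,1) (4,3) (5,5) (6,7) (7,2)

Row 2: attacked by (1,4)→{3,4,5}; (3,1)→{1,2}. Safe: 6, 7. Place at column 6.
Row 4: attacked by (1,4)→{1,4,7}; (2,6)→{4,6}; (3,1)→{1,2}. Safe: 3, 5. Place at column 3.
Row 5: attacked by (1,4)→{4}; (2,6)→{3,6}; (3,1)→{1,3}; (4,3)→{2,3,4}. Safe: 5, 7. Place at column 5.
Row 6: attacked by (1,4)→{4}; (2,6)→{2,6}; (3,1)→{1,4}; (4,3)→{1,3,5}; (5,5)→{4,5,6}. Safe: 7. Place at column 7.
Row 7: attacked by (1,4)→{4}; (2,6)→{1,6}; (3,1)→{1,5}; (4,3)→{3,6}; (5,5)→{3,5,7}; (6,7)→{6,7}. Safe: 2. Place at column 2.
Columns [4, 6, 1, 3, 5, 7, 2], r−c [-3, -4, 2, 1, 0, -1, 5], r+c [5, 8, 4, 7, 10, 13, 9] are all distinct, so no two queens attack.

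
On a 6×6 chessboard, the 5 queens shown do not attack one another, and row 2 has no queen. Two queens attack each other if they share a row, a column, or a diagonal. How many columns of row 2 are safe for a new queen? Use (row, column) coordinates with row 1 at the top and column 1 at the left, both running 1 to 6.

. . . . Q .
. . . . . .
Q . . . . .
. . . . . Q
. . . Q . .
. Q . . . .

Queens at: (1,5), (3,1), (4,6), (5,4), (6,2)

(1,5) attacks row 2 at column 5 and diagonals 4, 6.
(3,1) attacks row 2 at column 1 and diagonals 2.
(4,6) attacks row 2 at column 6 and diagonals 4.
(5,4) attacks row 2 at column 4 and diagonals 1.
(6,2) attacks row 2 at column 2 and diagonals 6.
Attacked columns: {1, 2, 4, 5, 6}. Safe: {3}.

1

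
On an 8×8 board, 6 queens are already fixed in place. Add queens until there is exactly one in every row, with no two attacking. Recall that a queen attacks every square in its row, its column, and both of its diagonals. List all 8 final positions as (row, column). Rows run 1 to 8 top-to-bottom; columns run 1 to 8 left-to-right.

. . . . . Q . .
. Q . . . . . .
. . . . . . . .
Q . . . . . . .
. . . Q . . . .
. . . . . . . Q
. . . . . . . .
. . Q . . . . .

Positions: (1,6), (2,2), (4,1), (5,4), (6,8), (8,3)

(1,6) (2,2) (3,7) (4,1) (5,4) (6,8) (7,5) (8,3)

Row 3: attacked by (1,6)→{4,6,8}; (2,2)→{1,2,3}; (4,1)→{1,2}; (5,4)→{2,4,6}; (6,8)→{5,8}; (8,3)→{3,8}. Safe: 7. Place at column 7.
Row 7: attacked by (1,6)→{6}; (2,2)→{2,7}; (3,7)→{3,7}; (4,1)→{1,4}; (5,4)→{2,4,6}; (6,8)→{7,8}; (8,3)→{2,3,4}. Safe: 5. Place at column 5.
Columns [6, 2, 7, 1, 4, 8, 5, 3], r−c [-5, 0, -4, 3, 1, -2, 2, 5], r+c [7, 4, 10, 5, 9, 14, 12, 11] are all distinct, so no two queens attack.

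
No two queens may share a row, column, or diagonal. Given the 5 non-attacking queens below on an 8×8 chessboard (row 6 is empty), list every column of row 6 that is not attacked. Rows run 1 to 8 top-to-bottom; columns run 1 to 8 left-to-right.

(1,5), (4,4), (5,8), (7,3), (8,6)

columns 1

(1,5) attacks row 6 at column 5.
(4,4) attacks row 6 at column 4 and diagonals 2, 6.
(5,8) attacks row 6 at column 8 and diagonals 7.
(7,3) attacks row 6 at column 3 and diagonals 2, 4.
(8,6) attacks row 6 at column 6 and diagonals 4, 8.
Attacked columns: {2, 3, 4, 5, 6, 7, 8}. Safe: {1}.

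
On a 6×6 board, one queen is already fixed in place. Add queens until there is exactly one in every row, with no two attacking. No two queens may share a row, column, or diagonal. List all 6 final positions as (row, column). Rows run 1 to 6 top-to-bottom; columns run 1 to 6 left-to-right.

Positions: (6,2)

(1,5) (2,3) (3,1) (4,6) (5,4) (6,2)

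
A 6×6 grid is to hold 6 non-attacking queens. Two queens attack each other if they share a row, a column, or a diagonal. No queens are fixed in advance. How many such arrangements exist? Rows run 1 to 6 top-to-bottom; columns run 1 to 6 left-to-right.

Branch on row 1: col 1 → 0; col 2 → 1; col 3 → 1; col 4 → 1; col 5 → 1; col 6 → 0.
Sum: 0 + 1 + 1 + 1 + 1 + 0 = 4.
(This is the classic 6-queens count.)

4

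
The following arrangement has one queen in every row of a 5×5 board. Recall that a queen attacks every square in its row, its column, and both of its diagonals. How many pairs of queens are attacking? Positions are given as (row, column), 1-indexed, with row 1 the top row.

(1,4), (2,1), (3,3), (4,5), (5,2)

0

All columns are distinct and no two queens satisfy |Δrow| = |Δcol|, so no pair attacks.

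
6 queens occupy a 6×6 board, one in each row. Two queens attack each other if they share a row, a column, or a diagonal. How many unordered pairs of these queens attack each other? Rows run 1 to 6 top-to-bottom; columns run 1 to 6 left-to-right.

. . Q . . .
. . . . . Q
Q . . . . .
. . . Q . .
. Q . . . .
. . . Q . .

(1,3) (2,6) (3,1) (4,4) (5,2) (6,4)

4

Same column: (4,4)–(6,4) (column 4).
Same diagonal: (1,3)–(3,1) (|1−3| = |3−1| = 2); (2,6)–(4,4) (|2−4| = |6−4| = 2); (3,1)–(6,4) (|3−6| = |1−4| = 3).
Total attacking pairs: 4.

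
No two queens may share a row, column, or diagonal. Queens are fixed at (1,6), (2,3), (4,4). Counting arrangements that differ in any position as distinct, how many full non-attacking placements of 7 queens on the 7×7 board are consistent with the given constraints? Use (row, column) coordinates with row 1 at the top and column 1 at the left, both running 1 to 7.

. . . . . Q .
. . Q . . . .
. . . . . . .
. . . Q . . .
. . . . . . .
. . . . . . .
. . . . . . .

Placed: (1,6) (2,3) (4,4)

Branch on row 3: col 1 → 1; col 7 → 1.
Sum: 1 + 1 = 2.

2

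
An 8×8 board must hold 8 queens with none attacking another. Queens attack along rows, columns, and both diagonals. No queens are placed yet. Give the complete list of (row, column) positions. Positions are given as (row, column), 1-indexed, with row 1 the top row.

(1,3) (2,5) (3,7) (4,1) (5,4) (6,2) (7,8) (8,6)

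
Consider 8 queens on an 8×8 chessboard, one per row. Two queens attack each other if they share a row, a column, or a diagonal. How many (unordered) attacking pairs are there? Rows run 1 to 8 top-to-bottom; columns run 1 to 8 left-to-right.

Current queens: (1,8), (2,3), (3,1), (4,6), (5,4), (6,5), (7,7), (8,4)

Same column: (5,4)–(8,4) (column 4).
Same diagonal: (1,8)–(5,4) (|1−5| = |8−4| = 4); (5,4)–(6,5) (|5−6| = |4−5| = 1).
Total attacking pairs: 3.

3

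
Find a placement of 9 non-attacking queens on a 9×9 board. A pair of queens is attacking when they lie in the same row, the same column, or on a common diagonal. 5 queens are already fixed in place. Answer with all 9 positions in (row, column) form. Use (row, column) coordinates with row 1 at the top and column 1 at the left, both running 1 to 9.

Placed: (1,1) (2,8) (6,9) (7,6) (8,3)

(1,1) (2,8) (3,4) (4,2) (5,7) (6,9) (7,6) (8,3) (9,5)

Row 3: attacked by (1,1)→{1,3}; (2,8)→{7,8,9}; (6,9)→{6,9}; (7,6)→{2,6}; (8,3)→{3,8}. Safe: 4, 5. Place at column 4.
Row 4: attacked by (1,1)→{1,4}; (2,8)→{6,8}; (3,4)→{3,4,5}; (6,9)→{7,9}; (7,6)→{3,6,9}; (8,3)→{3,7}. Safe: 2. Place at column 2.
Row 5: attacked by (1,1)→{1,5}; (2,8)→{5,8}; (3,4)→{2,4,6}; (4,2)→{1,2,3}; (6,9)→{8,9}; (7,6)→{4,6,8}; (8,3)→{3,6}. Safe: 7. Place at column 7.
Row 9: attacked by (1,1)→{1,9}; (2,8)→{1,8}; (3,4)→{4}; (4,2)→{2,7}; (5,7)→{3,7}; (6,9)→{6,9}; (7,6)→{4,6,8}; (8,3)→{2,3,4}. Safe: 5. Place at column 5.
Columns [1, 8, 4, 2, 7, 9, 6, 3, 5], r−c [0, -6, -1, 2, -2, -3, 1, 5, 4], r+c [2, 10, 7, 6, 12, 15, 13, 11, 14] are all distinct, so no two queens attack.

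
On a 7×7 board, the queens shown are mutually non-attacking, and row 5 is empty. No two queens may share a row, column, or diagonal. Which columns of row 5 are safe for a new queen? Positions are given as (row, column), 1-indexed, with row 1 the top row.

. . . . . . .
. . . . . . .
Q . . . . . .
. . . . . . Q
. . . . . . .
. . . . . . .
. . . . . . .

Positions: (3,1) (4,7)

(3,1) attacks row 5 at column 1 and diagonals 3.
(4,7) attacks row 5 at column 7 and diagonals 6.
Attacked columns: {1, 3, 6, 7}. Safe: {2, 4, 5}.

columns 2, 4, 5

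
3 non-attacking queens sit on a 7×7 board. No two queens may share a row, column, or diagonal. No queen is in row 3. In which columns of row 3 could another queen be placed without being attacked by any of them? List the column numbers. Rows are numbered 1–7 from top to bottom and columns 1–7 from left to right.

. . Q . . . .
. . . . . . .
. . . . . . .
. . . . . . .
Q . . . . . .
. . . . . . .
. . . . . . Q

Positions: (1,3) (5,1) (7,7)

columns 2, 4, 6

(1,3) attacks row 3 at column 3 and diagonals 1, 5.
(5,1) attacks row 3 at column 1 and diagonals 3.
(7,7) attacks row 3 at column 7 and diagonals 3.
Attacked columns: {1, 3, 5, 7}. Safe: {2, 4, 6}.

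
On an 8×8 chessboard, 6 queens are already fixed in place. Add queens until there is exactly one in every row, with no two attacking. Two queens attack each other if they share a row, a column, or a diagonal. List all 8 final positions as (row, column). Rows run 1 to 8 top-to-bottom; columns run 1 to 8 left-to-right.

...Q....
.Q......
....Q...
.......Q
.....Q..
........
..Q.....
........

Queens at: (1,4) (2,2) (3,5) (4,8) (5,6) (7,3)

(1,4) (2,2) (3,5) (4,8) (5,6) (6,1) (7,3) (8,7)

Row 6: attacked by (1,4)→{4}; (2,2)→{2,6}; (3,5)→{2,5,8}; (4,8)→{6,8}; (5,6)→{5,6,7}; (7,3)→{2,3,4}. Safe: 1. Place at column 1.
Row 8: attacked by (1,4)→{4}; (2,2)→{2,8}; (3,5)→{5}; (4,8)→{4,8}; (5,6)→{3,6}; (6,1)→{1,3}; (7,3)→{2,3,4}. Safe: 7. Place at column 7.
Columns [4, 2, 5, 8, 6, 1, 3, 7], r−c [-3, 0, -2, -4, -1, 5, 4, 1], r+c [5, 4, 8, 12, 11, 7, 10, 15] are all distinct, so no two queens attack.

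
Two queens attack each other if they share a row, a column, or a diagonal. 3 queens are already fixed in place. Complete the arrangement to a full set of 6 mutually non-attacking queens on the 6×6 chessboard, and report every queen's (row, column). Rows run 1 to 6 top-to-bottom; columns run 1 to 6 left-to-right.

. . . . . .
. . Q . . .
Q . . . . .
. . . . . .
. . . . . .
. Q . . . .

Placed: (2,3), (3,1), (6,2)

(1,5) (2,3) (3,1) (4,6) (5,4) (6,2)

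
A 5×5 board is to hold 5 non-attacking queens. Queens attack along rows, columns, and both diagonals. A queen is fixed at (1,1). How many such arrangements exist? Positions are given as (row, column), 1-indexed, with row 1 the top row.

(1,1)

2

Branch on row 2: col 3 → 1; col 4 → 1; col 5 → 0.
Sum: 1 + 1 + 0 = 2.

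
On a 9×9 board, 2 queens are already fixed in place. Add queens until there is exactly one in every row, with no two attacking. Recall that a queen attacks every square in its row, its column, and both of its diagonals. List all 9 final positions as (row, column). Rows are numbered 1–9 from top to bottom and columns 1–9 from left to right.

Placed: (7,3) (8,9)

Row 1: attacked by (7,3)→{3,9}; (8,9)→{2,9}. Safe: 1, 4, 5, 6, 7, 8. Place at column 8.
Row 2: attacked by (1,8)→{7,8,9}; (7,3)→{3,8}; (8,9)→{3,9}. Safe: 1, 2, 4, 5, 6. Place at column 1.
Row 3: attacked by (1,8)→{6,8}; (2,1)→{1,2}; (7,3)→{3,7}; (8,9)→{4,9}. Safe: 5. Place at column 5.
Row 4: attacked by (1,8)→{5,8}; (2,1)→{1,3}; (3,5)→{4,5,6}; (7,3)→{3,6}; (8,9)→{5,9}. Safe: 2, 7. Place at column 7.
Row 5: attacked by (1,8)→{4,8}; (2,1)→{1,4}; (3,5)→{3,5,7}; (4,7)→{6,7,8}; (7,3)→{1,3,5}; (8,9)→{6,9}. Safe: 2. Place at column 2.
Row 6: attacked by (1,8)→{3,8}; (2,1)→{1,5}; (3,5)→{2,5,8}; (4,7)→{5,7,9}; (5,2)→{1,2,3}; (7,3)→{2,3,4}; (8,9)→{7,9}. Safe: 6. Place at column 6.
Row 9: attacked by (1,8)→{8}; (2,1)→{1,8}; (3,5)→{5}; (4,7)→{2,7}; (5,2)→{2,6}; (6,6)→{3,6,9}; (7,3)→{1,3,5}; (8,9)→{8,9}. Safe: 4. Place at column 4.
Columns [8, 1, 5, 7, 2, 6, 3, 9, 4], r−c [-7, 1, -2, -3, 3, 0, 4, -1, 5], r+c [9, 3, 8, 11, 7, 12, 10, 17, 13] are all distinct, so no two queens attack.

(1,8) (2,1) (3,5) (4,7) (5,2) (6,6) (7,3) (8,9) (9,4)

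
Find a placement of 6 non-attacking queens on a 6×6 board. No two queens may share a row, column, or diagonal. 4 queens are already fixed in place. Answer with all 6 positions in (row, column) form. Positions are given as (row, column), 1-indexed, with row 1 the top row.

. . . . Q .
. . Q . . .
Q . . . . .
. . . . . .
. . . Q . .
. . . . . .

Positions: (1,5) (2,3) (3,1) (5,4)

(1,5) (2,3) (3,1) (4,6) (5,4) (6,2)

Row 4: attacked by (1,5)→{2,5}; (2,3)→{1,3,5}; (3,1)→{1,2}; (5,4)→{3,4,5}. Safe: 6. Place at column 6.
Row 6: attacked by (1,5)→{5}; (2,3)→{3}; (3,1)→{1,4}; (4,6)→{4,6}; (5,4)→{3,4,5}. Safe: 2. Place at column 2.
Columns [5, 3, 1, 6, 4, 2], r−c [-4, -1, 2, -2, 1, 4], r+c [6, 5, 4, 10, 9, 8] are all distinct, so no two queens attack.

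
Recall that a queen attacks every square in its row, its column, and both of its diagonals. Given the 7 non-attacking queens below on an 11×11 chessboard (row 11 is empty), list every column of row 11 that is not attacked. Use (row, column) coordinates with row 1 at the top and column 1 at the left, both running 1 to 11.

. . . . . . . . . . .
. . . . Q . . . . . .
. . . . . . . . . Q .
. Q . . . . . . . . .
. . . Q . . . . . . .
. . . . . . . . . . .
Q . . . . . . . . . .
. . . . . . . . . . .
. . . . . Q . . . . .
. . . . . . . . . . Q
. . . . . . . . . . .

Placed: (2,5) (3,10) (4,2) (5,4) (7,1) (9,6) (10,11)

columns 3, 7

(2,5) attacks row 11 at column 5.
(3,10) attacks row 11 at column 10 and diagonals 2.
(4,2) attacks row 11 at column 2 and diagonals 9.
(5,4) attacks row 11 at column 4 and diagonals 10.
(7,1) attacks row 11 at column 1 and diagonals 5.
(9,6) attacks row 11 at column 6 and diagonals 4, 8.
(10,11) attacks row 11 at column 11 and diagonals 10.
Attacked columns: {1, 2, 4, 5, 6, 8, 9, 10, 11}. Safe: {3, 7}.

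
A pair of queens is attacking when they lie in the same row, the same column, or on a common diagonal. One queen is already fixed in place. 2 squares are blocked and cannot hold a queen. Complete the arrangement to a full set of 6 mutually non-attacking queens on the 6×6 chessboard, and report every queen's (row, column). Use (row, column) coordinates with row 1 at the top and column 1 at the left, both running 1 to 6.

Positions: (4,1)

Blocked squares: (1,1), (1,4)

Row 1: attacked by (4,1)→{1,4}. Blocked: 1,4. Safe: 2, 3, 5, 6. Place at column 2.
Row 2: attacked by (1,2)→{1,2,3}; (4,1)→{1,3}. Safe: 4, 5, 6. Place at column 4.
Row 3: attacked by (1,2)→{2,4}; (2,4)→{3,4,5}; (4,1)→{1,2}. Safe: 6. Place at column 6.
Row 5: attacked by (1,2)→{2,6}; (2,4)→{1,4}; (3,6)→{4,6}; (4,1)→{1,2}. Safe: 3, 5. Place at column 3.
Row 6: attacked by (1,2)→{2}; (2,4)→{4}; (3,6)→{3,6}; (4,1)→{1,3}; (5,3)→{2,3,4}. Safe: 5. Place at column 5.
Columns [2, 4, 6, 1, 3, 5], r−c [-1, -2, -3, 3, 2, 1], r+c [3, 6, 9, 5, 8, 11] are all distinct, so no two queens attack.

(1,2) (2,4) (3,6) (4,1) (5,3) (6,5)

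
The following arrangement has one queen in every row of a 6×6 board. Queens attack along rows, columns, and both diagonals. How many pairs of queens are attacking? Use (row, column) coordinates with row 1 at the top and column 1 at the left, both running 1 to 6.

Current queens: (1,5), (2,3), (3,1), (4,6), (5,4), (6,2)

0

All columns are distinct and no two queens satisfy |Δrow| = |Δcol|, so no pair attacks.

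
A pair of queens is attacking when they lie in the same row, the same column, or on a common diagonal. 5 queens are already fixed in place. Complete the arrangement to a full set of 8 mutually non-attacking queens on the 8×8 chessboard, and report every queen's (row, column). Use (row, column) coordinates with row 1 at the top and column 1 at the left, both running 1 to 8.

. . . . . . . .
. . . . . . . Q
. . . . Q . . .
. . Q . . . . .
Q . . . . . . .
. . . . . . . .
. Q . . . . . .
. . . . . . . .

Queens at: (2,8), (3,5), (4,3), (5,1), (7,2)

Row 1: attacked by (2,8)→{7,8}; (3,5)→{3,5,7}; (4,3)→{3,6}; (5,1)→{1,5}; (7,2)→{2,8}. Safe: 4. Place at column 4.
Row 6: attacked by (1,4)→{4}; (2,8)→{4,8}; (3,5)→{2,5,8}; (4,3)→{1,3,5}; (5,1)→{1,2}; (7,2)→{1,2,3}. Safe: 6, 7. Place at column 7.
Row 8: attacked by (1,4)→{4}; (2,8)→{2,8}; (3,5)→{5}; (4,3)→{3,7}; (5,1)→{1,4}; (6,7)→{5,7}; (7,2)→{1,2,3}. Safe: 6. Place at column 6.
Columns [4, 8, 5, 3, 1, 7, 2, 6], r−c [-3, -6, -2, 1, 4, -1, 5, 2], r+c [5, 10, 8, 7, 6, 13, 9, 14] are all distinct, so no two queens attack.

(1,4) (2,8) (3,5) (4,3) (5,1) (6,7) (7,2) (8,6)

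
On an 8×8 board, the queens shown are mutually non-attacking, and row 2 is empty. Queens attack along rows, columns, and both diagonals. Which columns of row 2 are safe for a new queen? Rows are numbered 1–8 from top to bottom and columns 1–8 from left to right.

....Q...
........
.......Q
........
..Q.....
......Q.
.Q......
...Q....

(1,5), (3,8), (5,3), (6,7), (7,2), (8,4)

(1,5) attacks row 2 at column 5 and diagonals 4, 6.
(3,8) attacks row 2 at column 8 and diagonals 7.
(5,3) attacks row 2 at column 3 and diagonals 6.
(6,7) attacks row 2 at column 7 and diagonals 3.
(7,2) attacks row 2 at column 2 and diagonals 7.
(8,4) attacks row 2 at column 4.
Attacked columns: {2, 3, 4, 5, 6, 7, 8}. Safe: {1}.

columns 1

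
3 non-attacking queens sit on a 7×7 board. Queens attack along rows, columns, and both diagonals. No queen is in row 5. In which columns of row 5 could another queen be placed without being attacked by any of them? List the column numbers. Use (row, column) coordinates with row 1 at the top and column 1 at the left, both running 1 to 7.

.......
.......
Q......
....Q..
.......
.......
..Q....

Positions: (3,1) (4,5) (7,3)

(3,1) attacks row 5 at column 1 and diagonals 3.
(4,5) attacks row 5 at column 5 and diagonals 4, 6.
(7,3) attacks row 5 at column 3 and diagonals 1, 5.
Attacked columns: {1, 3, 4, 5, 6}. Safe: {2, 7}.

columns 2, 7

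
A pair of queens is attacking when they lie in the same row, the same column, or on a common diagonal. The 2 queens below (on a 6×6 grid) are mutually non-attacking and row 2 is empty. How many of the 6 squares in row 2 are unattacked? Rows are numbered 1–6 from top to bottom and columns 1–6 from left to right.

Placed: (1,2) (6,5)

(1,2) attacks row 2 at column 2 and diagonals 1, 3.
(6,5) attacks row 2 at column 5 and diagonals 1.
Attacked columns: {1, 2, 3, 5}. Safe: {4, 6}.

2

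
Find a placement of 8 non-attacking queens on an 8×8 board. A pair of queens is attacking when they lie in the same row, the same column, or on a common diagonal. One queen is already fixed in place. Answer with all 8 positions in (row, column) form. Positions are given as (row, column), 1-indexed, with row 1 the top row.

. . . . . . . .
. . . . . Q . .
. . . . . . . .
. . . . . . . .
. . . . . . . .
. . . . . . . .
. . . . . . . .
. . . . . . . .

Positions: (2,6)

(1,2) (2,6) (3,1) (4,7) (5,4) (6,8) (7,3) (8,5)

Row 1: attacked by (2,6)→{5,6,7}. Safe: 1, 2, 3, 4, 8. Place at column 2.
Row 3: attacked by (1,2)→{2,4}; (2,6)→{5,6,7}. Safe: 1, 3, 8. Place at column 1.
Row 4: attacked by (1,2)→{2,5}; (2,6)→{4,6,8}; (3,1)→{1,2}. Safe: 3, 7. Place at column 7.
Row 5: attacked by (1,2)→{2,6}; (2,6)→{3,6}; (3,1)→{1,3}; (4,7)→{6,7,8}. Safe: 4, 5. Place at column 4.
Row 6: attacked by (1,2)→{2,7}; (2,6)→{2,6}; (3,1)→{1,4}; (4,7)→{5,7}; (5,4)→{3,4,5}. Safe: 8. Place at column 8.
Row 7: attacked by (1,2)→{2,8}; (2,6)→{1,6}; (3,1)→{1,5}; (4,7)→{4,7}; (5,4)→{2,4,6}; (6,8)→{7,8}. Safe: 3. Place at column 3.
Row 8: attacked by (1,2)→{2}; (2,6)→{6}; (3,1)→{1,6}; (4,7)→{3,7}; (5,4)→{1,4,7}; (6,8)→{6,8}; (7,3)→{2,3,4}. Safe: 5. Place at column 5.
Columns [2, 6, 1, 7, 4, 8, 3, 5], r−c [-1, -4, 2, -3, 1, -2, 4, 3], r+c [3, 8, 4, 11, 9, 14, 10, 13] are all distinct, so no two queens attack.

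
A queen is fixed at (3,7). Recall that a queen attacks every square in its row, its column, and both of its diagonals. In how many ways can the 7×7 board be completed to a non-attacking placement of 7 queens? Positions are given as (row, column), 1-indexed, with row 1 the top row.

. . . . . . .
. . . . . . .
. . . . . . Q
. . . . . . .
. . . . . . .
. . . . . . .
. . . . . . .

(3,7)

6

Branch on row 1: col 1 → 1; col 2 → 1; col 3 → 1; col 4 → 1; col 6 → 2.
Sum: 1 + 1 + 1 + 1 + 2 = 6.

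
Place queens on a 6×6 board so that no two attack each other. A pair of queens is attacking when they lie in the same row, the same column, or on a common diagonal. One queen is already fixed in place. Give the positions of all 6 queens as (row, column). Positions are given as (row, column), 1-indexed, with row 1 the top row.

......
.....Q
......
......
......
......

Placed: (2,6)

(1,3) (2,6) (3,2) (4,5) (5,1) (6,4)

Row 1: attacked by (2,6)→{5,6}. Safe: 1, 2, 3, 4. Place at column 3.
Row 3: attacked by (1,3)→{1,3,5}; (2,6)→{5,6}. Safe: 2, 4. Place at column 2.
Row 4: attacked by (1,3)→{3,6}; (2,6)→{4,6}; (3,2)→{1,2,3}. Safe: 5. Place at column 5.
Row 5: attacked by (1,3)→{3}; (2,6)→{3,6}; (3,2)→{2,4}; (4,5)→{4,5,6}. Safe: 1. Place at column 1.
Row 6: attacked by (1,3)→{3}; (2,6)→{2,6}; (3,2)→{2,5}; (4,5)→{3,5}; (5,1)→{1,2}. Safe: 4. Place at column 4.
Columns [3, 6, 2, 5, 1, 4], r−c [-2, -4, 1, -1, 4, 2], r+c [4, 8, 5, 9, 6, 10] are all distinct, so no two queens attack.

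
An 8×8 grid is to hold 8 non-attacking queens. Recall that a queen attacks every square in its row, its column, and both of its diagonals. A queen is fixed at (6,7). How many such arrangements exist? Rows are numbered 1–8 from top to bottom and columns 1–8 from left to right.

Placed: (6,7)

Branch on row 1: col 1 → 1; col 3 → 4; col 4 → 3; col 5 → 3; col 6 → 2; col 8 → 1.
Sum: 1 + 4 + 3 + 3 + 2 + 1 = 14.

14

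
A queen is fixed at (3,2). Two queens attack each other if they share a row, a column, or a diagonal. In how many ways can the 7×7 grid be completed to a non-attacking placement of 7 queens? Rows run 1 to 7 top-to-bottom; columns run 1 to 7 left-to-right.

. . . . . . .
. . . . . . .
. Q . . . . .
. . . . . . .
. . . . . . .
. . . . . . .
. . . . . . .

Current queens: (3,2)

Branch on row 1: col 1 → 1; col 3 → 2; col 5 → 2; col 6 → 1; col 7 → 0.
Sum: 1 + 2 + 2 + 1 + 0 = 6.

6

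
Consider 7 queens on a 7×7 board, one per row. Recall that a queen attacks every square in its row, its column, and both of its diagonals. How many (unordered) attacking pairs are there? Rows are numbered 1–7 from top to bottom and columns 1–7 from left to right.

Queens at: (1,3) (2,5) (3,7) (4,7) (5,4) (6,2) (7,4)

4

Same column: (3,7)–(4,7) (column 7); (5,4)–(7,4) (column 4).
Same diagonal: (2,5)–(4,7) (|2−4| = |5−7| = 2); (4,7)–(7,4) (|4−7| = |7−4| = 3).
Total attacking pairs: 4.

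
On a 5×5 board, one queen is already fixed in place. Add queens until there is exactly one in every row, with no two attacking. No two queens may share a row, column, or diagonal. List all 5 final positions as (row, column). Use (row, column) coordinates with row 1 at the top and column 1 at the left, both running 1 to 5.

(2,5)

Row 1: attacked by (2,5)→{4,5}. Safe: 1, 2, 3. Place at column 3.
Row 3: attacked by (1,3)→{1,3,5}; (2,5)→{4,5}. Safe: 2. Place at column 2.
Row 4: attacked by (1,3)→{3}; (2,5)→{3,5}; (3,2)→{1,2,3}. Safe: 4. Place at column 4.
Row 5: attacked by (1,3)→{3}; (2,5)→{2,5}; (3,2)→{2,4}; (4,4)→{3,4,5}. Safe: 1. Place at column 1.
Columns [3, 5, 2, 4, 1], r−c [-2, -3, 1, 0, 4], r+c [4, 7, 5, 8, 6] are all distinct, so no two queens attack.

(1,3) (2,5) (3,2) (4,4) (5,1)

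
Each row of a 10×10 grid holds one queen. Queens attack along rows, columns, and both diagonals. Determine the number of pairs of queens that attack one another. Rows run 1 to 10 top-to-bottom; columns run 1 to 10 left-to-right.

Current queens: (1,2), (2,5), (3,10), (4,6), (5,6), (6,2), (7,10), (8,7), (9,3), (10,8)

5

Same column: (1,2)–(6,2) (column 2); (3,10)–(7,10) (column 10); (4,6)–(5,6) (column 6).
Same diagonal: (1,2)–(5,6) (|1−5| = |2−6| = 4); (2,5)–(7,10) (|2−7| = |5−10| = 5).
Total attacking pairs: 5.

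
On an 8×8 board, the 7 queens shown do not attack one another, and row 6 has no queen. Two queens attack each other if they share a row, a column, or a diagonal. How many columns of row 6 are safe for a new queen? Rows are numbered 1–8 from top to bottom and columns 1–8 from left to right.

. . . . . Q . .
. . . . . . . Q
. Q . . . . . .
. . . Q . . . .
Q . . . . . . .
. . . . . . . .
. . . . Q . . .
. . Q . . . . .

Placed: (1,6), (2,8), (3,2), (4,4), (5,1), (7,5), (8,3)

(1,6) attacks row 6 at column 6 and diagonals 1.
(2,8) attacks row 6 at column 8 and diagonals 4.
(3,2) attacks row 6 at column 2 and diagonals 5.
(4,4) attacks row 6 at column 4 and diagonals 2, 6.
(5,1) attacks row 6 at column 1 and diagonals 2.
(7,5) attacks row 6 at column 5 and diagonals 4, 6.
(8,3) attacks row 6 at column 3 and diagonals 1, 5.
Attacked columns: {1, 2, 3, 4, 5, 6, 8}. Safe: {7}.

1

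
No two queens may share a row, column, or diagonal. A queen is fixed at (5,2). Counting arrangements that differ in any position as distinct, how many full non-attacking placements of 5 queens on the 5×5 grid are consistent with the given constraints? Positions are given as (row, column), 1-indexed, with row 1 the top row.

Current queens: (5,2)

Branch on row 1: col 1 → 0; col 3 → 0; col 4 → 1; col 5 → 1.
Sum: 0 + 0 + 1 + 1 = 2.

2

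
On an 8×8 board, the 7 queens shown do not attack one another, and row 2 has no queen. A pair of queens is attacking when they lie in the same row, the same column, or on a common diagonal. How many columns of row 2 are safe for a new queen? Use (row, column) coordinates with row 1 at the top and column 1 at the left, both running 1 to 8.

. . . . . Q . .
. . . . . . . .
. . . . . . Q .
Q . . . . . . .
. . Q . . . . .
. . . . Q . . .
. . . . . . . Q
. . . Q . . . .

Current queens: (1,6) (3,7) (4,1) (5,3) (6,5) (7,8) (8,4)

1

(1,6) attacks row 2 at column 6 and diagonals 5, 7.
(3,7) attacks row 2 at column 7 and diagonals 6, 8.
(4,1) attacks row 2 at column 1 and diagonals 3.
(5,3) attacks row 2 at column 3 and diagonals 6.
(6,5) attacks row 2 at column 5 and diagonals 1.
(7,8) attacks row 2 at column 8 and diagonals 3.
(8,4) attacks row 2 at column 4.
Attacked columns: {1, 3, 4, 5, 6, 7, 8}. Safe: {2}.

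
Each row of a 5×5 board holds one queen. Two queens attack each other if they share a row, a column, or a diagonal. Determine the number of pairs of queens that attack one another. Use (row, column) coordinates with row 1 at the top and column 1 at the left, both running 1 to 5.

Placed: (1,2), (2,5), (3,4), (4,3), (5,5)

5

Same column: (2,5)–(5,5) (column 5).
Same diagonal: (1,2)–(3,4) (|1−3| = |2−4| = 2); (2,5)–(3,4) (|2−3| = |5−4| = 1); (2,5)–(4,3) (|2−4| = |5−3| = 2); (3,4)–(4,3) (|3−4| = |4−3| = 1).
Total attacking pairs: 5.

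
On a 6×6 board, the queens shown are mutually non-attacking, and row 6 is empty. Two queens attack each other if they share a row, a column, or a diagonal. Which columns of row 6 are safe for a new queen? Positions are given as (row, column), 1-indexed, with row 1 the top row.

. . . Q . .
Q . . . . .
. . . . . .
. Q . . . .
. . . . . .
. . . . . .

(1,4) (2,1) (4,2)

(1,4) attacks row 6 at column 4.
(2,1) attacks row 6 at column 1 and diagonals 5.
(4,2) attacks row 6 at column 2 and diagonals 4.
Attacked columns: {1, 2, 4, 5}. Safe: {3, 6}.

columns 3, 6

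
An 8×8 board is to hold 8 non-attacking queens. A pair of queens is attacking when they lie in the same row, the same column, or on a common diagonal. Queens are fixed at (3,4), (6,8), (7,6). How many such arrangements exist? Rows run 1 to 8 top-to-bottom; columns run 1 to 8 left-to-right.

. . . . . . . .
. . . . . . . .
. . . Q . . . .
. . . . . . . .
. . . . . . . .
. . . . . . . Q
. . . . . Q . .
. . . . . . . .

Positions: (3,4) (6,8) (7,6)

2

Branch on row 1: col 1 → 0; col 5 → 2; col 7 → 0.
Sum: 0 + 2 + 0 = 2.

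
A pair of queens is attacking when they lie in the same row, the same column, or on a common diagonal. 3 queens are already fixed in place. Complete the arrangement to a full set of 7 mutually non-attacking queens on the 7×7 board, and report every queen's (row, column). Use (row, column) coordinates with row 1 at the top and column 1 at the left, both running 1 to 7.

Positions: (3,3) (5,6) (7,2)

Row 1: attacked by (3,3)→{1,3,5}; (5,6)→{2,6}; (7,2)→{2}. Safe: 4, 7. Place at column 7.
Row 2: attacked by (1,7)→{6,7}; (3,3)→{2,3,4}; (5,6)→{3,6}; (7,2)→{2,7}. Safe: 1, 5. Place at column 5.
Row 4: attacked by (1,7)→{4,7}; (2,5)→{3,5,7}; (3,3)→{2,3,4}; (5,6)→{5,6,7}; (7,2)→{2,5}. Safe: 1. Place at column 1.
Row 6: attacked by (1,7)→{2,7}; (2,5)→{1,5}; (3,3)→{3,6}; (4,1)→{1,3}; (5,6)→{5,6,7}; (7,2)→{1,2,3}. Safe: 4. Place at column 4.
Columns [7, 5, 3, 1, 6, 4, 2], r−c [-6, -3, 0, 3, -1, 2, 5], r+c [8, 7, 6, 5, 11, 10, 9] are all distinct, so no two queens attack.

(1,7) (2,5) (3,3) (4,1) (5,6) (6,4) (7,2)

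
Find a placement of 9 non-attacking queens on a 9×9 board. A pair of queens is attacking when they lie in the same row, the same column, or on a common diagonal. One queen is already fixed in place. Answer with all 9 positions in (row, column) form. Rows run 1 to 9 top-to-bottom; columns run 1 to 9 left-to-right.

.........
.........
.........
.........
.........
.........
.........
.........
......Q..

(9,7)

(1,9) (2,4) (3,2) (4,5) (5,8) (6,6) (7,1) (8,3) (9,7)

Row 1: attacked by (9,7)→{7}. Safe: 1, 2, 3, 4, 5, 6, 8, 9. Place at column 9.
Row 2: attacked by (1,9)→{8,9}; (9,7)→{7}. Safe: 1, 2, 3, 4, 5, 6. Place at column 4.
Row 3: attacked by (1,9)→{7,9}; (2,4)→{3,4,5}; (9,7)→{1,7}. Safe: 2, 6, 8. Place at column 2.
Row 4: attacked by (1,9)→{6,9}; (2,4)→{2,4,6}; (3,2)→{1,2,3}; (9,7)→{2,7}. Safe: 5, 8. Place at column 5.
Row 5: attacked by (1,9)→{5,9}; (2,4)→{1,4,7}; (3,2)→{2,4}; (4,5)→{4,5,6}; (9,7)→{3,7}. Safe: 8. Place at column 8.
Row 6: attacked by (1,9)→{4,9}; (2,4)→{4,8}; (3,2)→{2,5}; (4,5)→{3,5,7}; (5,8)→{7,8,9}; (9,7)→{4,7}. Safe: 1, 6. Place at column 6.
Row 7: attacked by (1,9)→{3,9}; (2,4)→{4,9}; (3,2)→{2,6}; (4,5)→{2,5,8}; (5,8)→{6,8}; (6,6)→{5,6,7}; (9,7)→{5,7,9}. Safe: 1. Place at column 1.
Row 8: attacked by (1,9)→{2,9}; (2,4)→{4}; (3,2)→{2,7}; (4,5)→{1,5,9}; (5,8)→{5,8}; (6,6)→{4,6,8}; (7,1)→{1,2}; (9,7)→{6,7,8}. Safe: 3. Place at column 3.
Columns [9, 4, 2, 5, 8, 6, 1, 3, 7], r−c [-8, -2, 1, -1, -3, 0, 6, 5, 2], r+c [10, 6, 5, 9, 13, 12, 8, 11, 16] are all distinct, so no two queens attack.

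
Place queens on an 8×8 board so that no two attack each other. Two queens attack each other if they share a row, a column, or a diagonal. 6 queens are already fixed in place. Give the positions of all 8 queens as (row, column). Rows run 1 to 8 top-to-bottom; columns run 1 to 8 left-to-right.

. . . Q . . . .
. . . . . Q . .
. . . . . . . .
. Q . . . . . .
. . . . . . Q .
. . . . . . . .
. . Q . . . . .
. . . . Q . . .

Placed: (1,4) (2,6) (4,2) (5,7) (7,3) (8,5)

(1,4) (2,6) (3,8) (4,2) (5,7) (6,1) (7,3) (8,5)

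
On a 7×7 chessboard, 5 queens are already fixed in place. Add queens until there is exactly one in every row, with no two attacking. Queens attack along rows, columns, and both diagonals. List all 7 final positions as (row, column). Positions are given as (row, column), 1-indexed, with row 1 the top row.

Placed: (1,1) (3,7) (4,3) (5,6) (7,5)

Row 2: attacked by (1,1)→{1,2}; (3,7)→{6,7}; (4,3)→{1,3,5}; (5,6)→{3,6}; (7,5)→{5}. Safe: 4. Place at column 4.
Row 6: attacked by (1,1)→{1,6}; (2,4)→{4}; (3,7)→{4,7}; (4,3)→{1,3,5}; (5,6)→{5,6,7}; (7,5)→{4,5,6}. Safe: 2. Place at column 2.
Columns [1, 4, 7, 3, 6, 2, 5], r−c [0, -2, -4, 1, -1, 4, 2], r+c [2, 6, 10, 7, 11, 8, 12] are all distinct, so no two queens attack.

(1,1) (2,4) (3,7) (4,3) (5,6) (6,2) (7,5)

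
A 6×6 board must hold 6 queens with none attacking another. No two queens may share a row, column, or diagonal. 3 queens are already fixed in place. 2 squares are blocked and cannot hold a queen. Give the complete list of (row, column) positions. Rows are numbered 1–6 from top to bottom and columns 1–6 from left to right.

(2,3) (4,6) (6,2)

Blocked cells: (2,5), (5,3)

(1,5) (2,3) (3,1) (4,6) (5,4) (6,2)

Row 1: attacked by (2,3)→{2,3,4}; (4,6)→{3,6}; (6,2)→{2}. Safe: 1, 5. Place at column 5.
Row 3: attacked by (1,5)→{3,5}; (2,3)→{2,3,4}; (4,6)→{5,6}; (6,2)→{2,5}. Safe: 1. Place at column 1.
Row 5: attacked by (1,5)→{1,5}; (2,3)→{3,6}; (3,1)→{1,3}; (4,6)→{5,6}; (6,2)→{1,2,3}. Blocked: 3. Safe: 4. Place at column 4.
Columns [5, 3, 1, 6, 4, 2], r−c [-4, -1, 2, -2, 1, 4], r+c [6, 5, 4, 10, 9, 8] are all distinct, so no two queens attack.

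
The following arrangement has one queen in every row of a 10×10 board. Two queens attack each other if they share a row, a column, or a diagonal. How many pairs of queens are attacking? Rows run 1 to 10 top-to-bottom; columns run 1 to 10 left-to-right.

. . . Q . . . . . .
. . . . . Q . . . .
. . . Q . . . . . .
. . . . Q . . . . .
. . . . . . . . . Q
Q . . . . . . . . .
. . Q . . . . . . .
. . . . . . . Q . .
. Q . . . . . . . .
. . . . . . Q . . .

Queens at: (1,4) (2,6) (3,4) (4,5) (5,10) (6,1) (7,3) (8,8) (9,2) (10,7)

3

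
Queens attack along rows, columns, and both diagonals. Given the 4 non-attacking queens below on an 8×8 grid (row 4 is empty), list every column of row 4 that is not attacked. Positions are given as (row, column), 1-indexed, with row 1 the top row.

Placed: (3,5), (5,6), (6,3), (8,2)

(3,5) attacks row 4 at column 5 and diagonals 4, 6.
(5,6) attacks row 4 at column 6 and diagonals 5, 7.
(6,3) attacks row 4 at column 3 and diagonals 1, 5.
(8,2) attacks row 4 at column 2 and diagonals 6.
Attacked columns: {1, 2, 3, 4, 5, 6, 7}. Safe: {8}.

columns 8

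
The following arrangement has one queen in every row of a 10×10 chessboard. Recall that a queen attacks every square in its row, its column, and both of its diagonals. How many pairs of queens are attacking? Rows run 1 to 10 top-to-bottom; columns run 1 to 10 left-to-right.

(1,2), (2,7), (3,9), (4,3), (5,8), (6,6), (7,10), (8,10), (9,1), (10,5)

3

Same column: (7,10)–(8,10) (column 10).
Same diagonal: (3,9)–(6,6) (|3−6| = |9−6| = 3); (5,8)–(7,10) (|5−7| = |8−10| = 2).
Total attacking pairs: 3.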